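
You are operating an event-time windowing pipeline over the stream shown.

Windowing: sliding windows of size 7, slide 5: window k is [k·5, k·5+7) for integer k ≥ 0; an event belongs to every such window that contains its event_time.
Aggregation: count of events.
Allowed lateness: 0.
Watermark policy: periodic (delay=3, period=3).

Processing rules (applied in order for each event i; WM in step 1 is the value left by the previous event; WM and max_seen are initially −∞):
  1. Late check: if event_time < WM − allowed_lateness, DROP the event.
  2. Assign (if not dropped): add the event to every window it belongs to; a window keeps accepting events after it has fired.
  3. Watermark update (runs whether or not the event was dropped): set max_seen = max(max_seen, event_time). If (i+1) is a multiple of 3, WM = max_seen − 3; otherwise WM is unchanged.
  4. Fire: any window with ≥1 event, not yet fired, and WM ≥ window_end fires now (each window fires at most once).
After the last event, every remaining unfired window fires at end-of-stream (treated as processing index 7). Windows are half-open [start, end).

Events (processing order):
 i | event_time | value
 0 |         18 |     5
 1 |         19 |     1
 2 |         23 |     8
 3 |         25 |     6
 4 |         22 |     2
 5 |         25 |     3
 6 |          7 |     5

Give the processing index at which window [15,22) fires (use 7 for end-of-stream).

i=0 t=18 v=5: → [15,22); WM=−∞
i=1 t=19 v=1: → [15,22); WM=−∞
i=2 t=23 v=8: → [20,27); WM=20
i=3 t=25 v=6: → [25,32),[20,27); WM=20
i=4 t=22 v=2: → [20,27); WM=20
i=5 t=25 v=3: → [25,32),[20,27); WM=22; [15,22) fires=2
i=6 t=7 v=5: DROP (t<22-0); WM=22

5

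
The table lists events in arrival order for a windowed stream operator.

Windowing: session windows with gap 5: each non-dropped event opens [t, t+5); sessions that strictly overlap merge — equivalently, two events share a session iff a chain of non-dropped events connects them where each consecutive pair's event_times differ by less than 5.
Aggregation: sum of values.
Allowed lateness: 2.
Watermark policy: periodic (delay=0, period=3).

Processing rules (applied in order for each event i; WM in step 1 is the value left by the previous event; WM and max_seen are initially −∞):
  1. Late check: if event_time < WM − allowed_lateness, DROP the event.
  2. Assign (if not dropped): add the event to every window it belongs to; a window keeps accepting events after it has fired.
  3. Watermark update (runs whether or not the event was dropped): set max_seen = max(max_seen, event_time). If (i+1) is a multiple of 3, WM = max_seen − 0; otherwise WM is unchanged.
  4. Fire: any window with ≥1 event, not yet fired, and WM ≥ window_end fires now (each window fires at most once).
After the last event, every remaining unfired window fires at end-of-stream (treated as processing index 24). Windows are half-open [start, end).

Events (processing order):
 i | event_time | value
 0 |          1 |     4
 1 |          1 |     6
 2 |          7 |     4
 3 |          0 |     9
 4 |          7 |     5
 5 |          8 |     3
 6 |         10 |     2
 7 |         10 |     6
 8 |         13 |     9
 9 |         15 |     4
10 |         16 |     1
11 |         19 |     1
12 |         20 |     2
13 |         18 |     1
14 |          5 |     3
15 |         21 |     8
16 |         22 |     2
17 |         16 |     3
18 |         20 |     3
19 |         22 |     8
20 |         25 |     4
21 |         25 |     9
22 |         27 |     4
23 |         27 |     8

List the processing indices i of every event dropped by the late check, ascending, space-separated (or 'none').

3 14 17

i=0 t=1 v=4: → [1,6); WM=−∞
i=1 t=1 v=6: → [1,6); WM=−∞
i=2 t=7 v=4: → [7,12); WM=7
i=3 t=0 v=9: DROP (t<7-2); WM=7
i=4 t=7 v=5: → [7,12); WM=7
i=5 t=8 v=3: → [7,13); WM=8
i=6 t=10 v=2: → [7,15); WM=8
i=7 t=10 v=6: → [7,15); WM=8
i=8 t=13 v=9: → [7,18); WM=13
i=9 t=15 v=4: → [7,20); WM=13
i=10 t=16 v=1: → [7,21); WM=13
i=11 t=19 v=1: → [7,24); WM=19
i=12 t=20 v=2: → [7,25); WM=19
i=13 t=18 v=1: → [7,25); WM=19
i=14 t=5 v=3: DROP (t<19-2); WM=20
i=15 t=21 v=8: → [7,26); WM=20
i=16 t=22 v=2: → [7,27); WM=20
i=17 t=16 v=3: DROP (t<20-2); WM=22
i=18 t=20 v=3: → [7,27); WM=22
i=19 t=22 v=8: → [7,27); WM=22
i=20 t=25 v=4: → [7,30); WM=25
i=21 t=25 v=9: → [7,30); WM=25
i=22 t=27 v=4: → [7,32); WM=25
i=23 t=27 v=8: → [7,32); WM=27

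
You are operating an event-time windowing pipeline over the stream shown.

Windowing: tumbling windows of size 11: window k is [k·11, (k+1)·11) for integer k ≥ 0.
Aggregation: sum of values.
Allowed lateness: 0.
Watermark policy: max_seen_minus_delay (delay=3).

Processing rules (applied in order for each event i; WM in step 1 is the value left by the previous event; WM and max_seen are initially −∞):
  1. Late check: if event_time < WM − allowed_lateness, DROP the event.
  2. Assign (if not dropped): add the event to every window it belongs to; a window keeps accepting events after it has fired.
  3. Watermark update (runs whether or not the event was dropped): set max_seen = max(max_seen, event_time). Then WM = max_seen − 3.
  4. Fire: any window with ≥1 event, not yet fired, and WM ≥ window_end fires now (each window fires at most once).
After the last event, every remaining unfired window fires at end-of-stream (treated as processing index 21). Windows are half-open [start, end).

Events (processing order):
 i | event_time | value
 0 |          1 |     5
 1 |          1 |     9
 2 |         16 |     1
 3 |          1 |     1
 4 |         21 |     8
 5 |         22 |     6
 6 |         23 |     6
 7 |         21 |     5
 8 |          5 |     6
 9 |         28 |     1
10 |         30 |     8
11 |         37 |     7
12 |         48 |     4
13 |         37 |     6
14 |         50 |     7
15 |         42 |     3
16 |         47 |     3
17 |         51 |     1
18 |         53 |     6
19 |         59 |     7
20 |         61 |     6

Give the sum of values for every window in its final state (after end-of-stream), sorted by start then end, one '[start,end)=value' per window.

[0,11)=14 [11,22)=14 [22,33)=21 [33,44)=7 [44,55)=21 [55,66)=13

i=0 t=1 v=5: → [0,11); WM=-2
i=1 t=1 v=9: → [0,11); WM=-2
i=2 t=16 v=1: → [11,22); WM=13; [0,11) fires=14
i=3 t=1 v=1: DROP (t<13-0); WM=13
i=4 t=21 v=8: → [11,22); WM=18
i=5 t=22 v=6: → [22,33); WM=19
i=6 t=23 v=6: → [22,33); WM=20
i=7 t=21 v=5: → [11,22); WM=20
i=8 t=5 v=6: DROP (t<20-0); WM=20
i=9 t=28 v=1: → [22,33); WM=25; [11,22) fires=14
i=10 t=30 v=8: → [22,33); WM=27
i=11 t=37 v=7: → [33,44); WM=34; [22,33) fires=21
i=12 t=48 v=4: → [44,55); WM=45; [33,44) fires=7
i=13 t=37 v=6: DROP (t<45-0); WM=45
i=14 t=50 v=7: → [44,55); WM=47
i=15 t=42 v=3: DROP (t<47-0); WM=47
i=16 t=47 v=3: → [44,55); WM=47
i=17 t=51 v=1: → [44,55); WM=48
i=18 t=53 v=6: → [44,55); WM=50
i=19 t=59 v=7: → [55,66); WM=56; [44,55) fires=21
i=20 t=61 v=6: → [55,66); WM=58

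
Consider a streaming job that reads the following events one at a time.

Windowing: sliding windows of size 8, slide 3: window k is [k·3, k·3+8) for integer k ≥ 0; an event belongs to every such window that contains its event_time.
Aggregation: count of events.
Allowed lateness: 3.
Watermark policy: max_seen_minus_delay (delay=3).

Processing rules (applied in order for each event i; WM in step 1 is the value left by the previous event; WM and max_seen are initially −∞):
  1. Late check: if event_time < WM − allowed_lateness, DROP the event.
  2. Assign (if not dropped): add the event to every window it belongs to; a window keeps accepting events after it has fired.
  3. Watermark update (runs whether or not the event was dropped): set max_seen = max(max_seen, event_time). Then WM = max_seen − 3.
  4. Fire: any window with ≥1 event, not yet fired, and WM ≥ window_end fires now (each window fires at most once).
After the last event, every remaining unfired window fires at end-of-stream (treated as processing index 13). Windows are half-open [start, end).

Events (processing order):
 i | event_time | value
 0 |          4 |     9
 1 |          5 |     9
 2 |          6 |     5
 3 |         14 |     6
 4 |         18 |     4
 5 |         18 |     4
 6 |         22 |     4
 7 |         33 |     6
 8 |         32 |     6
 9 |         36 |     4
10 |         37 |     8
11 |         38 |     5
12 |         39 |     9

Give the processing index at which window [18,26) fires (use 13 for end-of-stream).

i=0 t=4 v=9: → [3,11),[0,8); WM=1
i=1 t=5 v=9: → [3,11),[0,8); WM=2
i=2 t=6 v=5: → [6,14),[3,11),[0,8); WM=3
i=3 t=14 v=6: → [12,20),[9,17); WM=11; [0,8) fires=3 [3,11) fires=3
i=4 t=18 v=4: → [18,26),[15,23),[12,20); WM=15; [6,14) fires=1
i=5 t=18 v=4: → [18,26),[15,23),[12,20); WM=15
i=6 t=22 v=4: → [21,29),[18,26),[15,23); WM=19; [9,17) fires=1
i=7 t=33 v=6: → [33,41),[30,38),[27,35); WM=30; [12,20) fires=3 [15,23) fires=3 [18,26) fires=3 [21,29) fires=1
i=8 t=32 v=6: → [30,38),[27,35); WM=30
i=9 t=36 v=4: → [36,44),[33,41),[30,38); WM=33
i=10 t=37 v=8: → [36,44),[33,41),[30,38); WM=34
i=11 t=38 v=5: → [36,44),[33,41); WM=35; [27,35) fires=2
i=12 t=39 v=9: → [39,47),[36,44),[33,41); WM=36

7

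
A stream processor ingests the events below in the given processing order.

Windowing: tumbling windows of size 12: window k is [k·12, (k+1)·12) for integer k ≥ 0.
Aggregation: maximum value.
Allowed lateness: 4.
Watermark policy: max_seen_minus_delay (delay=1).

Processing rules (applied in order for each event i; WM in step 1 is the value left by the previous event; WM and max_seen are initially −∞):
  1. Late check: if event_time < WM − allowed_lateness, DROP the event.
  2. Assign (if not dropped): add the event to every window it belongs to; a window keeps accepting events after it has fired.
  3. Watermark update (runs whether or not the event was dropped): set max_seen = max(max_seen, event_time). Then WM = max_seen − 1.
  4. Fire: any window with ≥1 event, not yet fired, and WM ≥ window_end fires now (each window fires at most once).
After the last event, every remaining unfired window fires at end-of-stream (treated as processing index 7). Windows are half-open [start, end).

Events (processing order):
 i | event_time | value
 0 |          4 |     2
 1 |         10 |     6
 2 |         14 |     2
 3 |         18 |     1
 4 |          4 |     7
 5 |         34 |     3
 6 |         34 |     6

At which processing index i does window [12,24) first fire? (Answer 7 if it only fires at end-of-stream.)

i=0 t=4 v=2: → [0,12); WM=3
i=1 t=10 v=6: → [0,12); WM=9
i=2 t=14 v=2: → [12,24); WM=13; [0,12) fires=6
i=3 t=18 v=1: → [12,24); WM=17
i=4 t=4 v=7: DROP (t<17-4); WM=17
i=5 t=34 v=3: → [24,36); WM=33; [12,24) fires=2
i=6 t=34 v=6: → [24,36); WM=33

5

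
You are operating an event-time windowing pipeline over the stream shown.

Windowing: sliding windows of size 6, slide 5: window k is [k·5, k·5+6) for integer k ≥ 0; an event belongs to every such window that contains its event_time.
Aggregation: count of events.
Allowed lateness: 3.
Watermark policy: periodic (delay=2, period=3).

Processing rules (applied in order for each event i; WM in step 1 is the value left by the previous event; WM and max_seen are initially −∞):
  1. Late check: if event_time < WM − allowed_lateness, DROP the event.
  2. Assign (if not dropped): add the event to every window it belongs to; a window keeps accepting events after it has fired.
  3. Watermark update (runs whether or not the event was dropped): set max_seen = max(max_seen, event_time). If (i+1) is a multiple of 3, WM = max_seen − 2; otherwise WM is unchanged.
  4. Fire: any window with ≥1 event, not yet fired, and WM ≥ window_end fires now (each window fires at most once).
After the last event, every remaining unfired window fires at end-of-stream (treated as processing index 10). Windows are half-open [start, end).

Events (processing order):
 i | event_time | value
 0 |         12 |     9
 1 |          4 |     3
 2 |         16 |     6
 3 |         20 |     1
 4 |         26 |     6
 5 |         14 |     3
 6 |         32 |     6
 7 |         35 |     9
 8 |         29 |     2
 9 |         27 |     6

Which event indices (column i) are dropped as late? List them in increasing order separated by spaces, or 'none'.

i=0 t=12 v=9: → [10,16); WM=−∞
i=1 t=4 v=3: → [0,6); WM=−∞
i=2 t=16 v=6: → [15,21); WM=14; [0,6) fires=1
i=3 t=20 v=1: → [20,26),[15,21); WM=14
i=4 t=26 v=6: → [25,31); WM=14
i=5 t=14 v=3: → [10,16); WM=24; [10,16) fires=2 [15,21) fires=2
i=6 t=32 v=6: → [30,36); WM=24
i=7 t=35 v=9: → [35,41),[30,36); WM=24
i=8 t=29 v=2: → [25,31); WM=33; [20,26) fires=1 [25,31) fires=2
i=9 t=27 v=6: DROP (t<33-3); WM=33

9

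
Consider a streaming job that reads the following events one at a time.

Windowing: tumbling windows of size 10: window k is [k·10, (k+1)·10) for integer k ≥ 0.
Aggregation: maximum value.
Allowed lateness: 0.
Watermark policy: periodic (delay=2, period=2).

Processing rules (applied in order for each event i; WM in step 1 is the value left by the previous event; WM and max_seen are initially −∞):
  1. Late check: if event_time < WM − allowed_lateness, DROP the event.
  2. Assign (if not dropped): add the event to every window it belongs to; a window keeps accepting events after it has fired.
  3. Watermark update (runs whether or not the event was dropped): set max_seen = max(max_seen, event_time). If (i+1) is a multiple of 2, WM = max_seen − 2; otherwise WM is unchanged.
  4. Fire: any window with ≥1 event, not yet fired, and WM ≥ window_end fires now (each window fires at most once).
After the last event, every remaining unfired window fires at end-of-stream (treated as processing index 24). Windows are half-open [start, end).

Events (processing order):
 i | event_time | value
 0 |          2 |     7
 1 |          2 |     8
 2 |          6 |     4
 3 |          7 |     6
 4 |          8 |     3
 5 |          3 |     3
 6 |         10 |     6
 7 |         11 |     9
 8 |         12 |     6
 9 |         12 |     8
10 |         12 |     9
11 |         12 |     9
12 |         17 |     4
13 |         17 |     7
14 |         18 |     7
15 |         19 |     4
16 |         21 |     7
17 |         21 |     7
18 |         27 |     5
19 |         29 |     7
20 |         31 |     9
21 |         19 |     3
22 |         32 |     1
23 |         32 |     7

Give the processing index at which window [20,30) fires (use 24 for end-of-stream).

i=0 t=2 v=7: → [0,10); WM=−∞
i=1 t=2 v=8: → [0,10); WM=0
i=2 t=6 v=4: → [0,10); WM=0
i=3 t=7 v=6: → [0,10); WM=5
i=4 t=8 v=3: → [0,10); WM=5
i=5 t=3 v=3: DROP (t<5-0); WM=6
i=6 t=10 v=6: → [10,20); WM=6
i=7 t=11 v=9: → [10,20); WM=9
i=8 t=12 v=6: → [10,20); WM=9
i=9 t=12 v=8: → [10,20); WM=10; [0,10) fires=8
i=10 t=12 v=9: → [10,20); WM=10
i=11 t=12 v=9: → [10,20); WM=10
i=12 t=17 v=4: → [10,20); WM=10
i=13 t=17 v=7: → [10,20); WM=15
i=14 t=18 v=7: → [10,20); WM=15
i=15 t=19 v=4: → [10,20); WM=17
i=16 t=21 v=7: → [20,30); WM=17
i=17 t=21 v=7: → [20,30); WM=19
i=18 t=27 v=5: → [20,30); WM=19
i=19 t=29 v=7: → [20,30); WM=27; [10,20) fires=9
i=20 t=31 v=9: → [30,40); WM=27
i=21 t=19 v=3: DROP (t<27-0); WM=29
i=22 t=32 v=1: → [30,40); WM=29
i=23 t=32 v=7: → [30,40); WM=30; [20,30) fires=7

23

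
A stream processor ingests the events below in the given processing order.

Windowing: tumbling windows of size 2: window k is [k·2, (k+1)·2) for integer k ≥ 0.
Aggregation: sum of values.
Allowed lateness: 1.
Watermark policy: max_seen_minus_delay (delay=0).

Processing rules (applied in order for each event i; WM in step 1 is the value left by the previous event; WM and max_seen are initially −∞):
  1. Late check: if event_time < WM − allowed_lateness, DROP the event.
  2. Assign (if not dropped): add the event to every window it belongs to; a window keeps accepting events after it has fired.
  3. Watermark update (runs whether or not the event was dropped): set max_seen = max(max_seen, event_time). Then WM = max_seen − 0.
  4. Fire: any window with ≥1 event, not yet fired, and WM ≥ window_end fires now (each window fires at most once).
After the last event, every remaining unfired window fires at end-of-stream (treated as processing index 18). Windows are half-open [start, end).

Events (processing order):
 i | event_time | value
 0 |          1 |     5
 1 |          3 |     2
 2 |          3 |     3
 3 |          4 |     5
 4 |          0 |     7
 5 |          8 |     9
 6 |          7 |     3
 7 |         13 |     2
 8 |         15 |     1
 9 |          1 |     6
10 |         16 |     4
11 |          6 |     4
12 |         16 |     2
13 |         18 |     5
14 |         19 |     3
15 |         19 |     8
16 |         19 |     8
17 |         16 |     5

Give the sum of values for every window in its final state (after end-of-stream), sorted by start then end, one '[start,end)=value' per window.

[0,2)=5 [2,4)=5 [4,6)=5 [6,8)=3 [8,10)=9 [12,14)=2 [14,16)=1 [16,18)=6 [18,20)=24

i=0 t=1 v=5: → [0,2); WM=1
i=1 t=3 v=2: → [2,4); WM=3; [0,2) fires=5
i=2 t=3 v=3: → [2,4); WM=3
i=3 t=4 v=5: → [4,6); WM=4; [2,4) fires=5
i=4 t=0 v=7: DROP (t<4-1); WM=4
i=5 t=8 v=9: → [8,10); WM=8; [4,6) fires=5
i=6 t=7 v=3: → [6,8); WM=8; [6,8) fires=3
i=7 t=13 v=2: → [12,14); WM=13; [8,10) fires=9
i=8 t=15 v=1: → [14,16); WM=15; [12,14) fires=2
i=9 t=1 v=6: DROP (t<15-1); WM=15
i=10 t=16 v=4: → [16,18); WM=16; [14,16) fires=1
i=11 t=6 v=4: DROP (t<16-1); WM=16
i=12 t=16 v=2: → [16,18); WM=16
i=13 t=18 v=5: → [18,20); WM=18; [16,18) fires=6
i=14 t=19 v=3: → [18,20); WM=19
i=15 t=19 v=8: → [18,20); WM=19
i=16 t=19 v=8: → [18,20); WM=19
i=17 t=16 v=5: DROP (t<19-1); WM=19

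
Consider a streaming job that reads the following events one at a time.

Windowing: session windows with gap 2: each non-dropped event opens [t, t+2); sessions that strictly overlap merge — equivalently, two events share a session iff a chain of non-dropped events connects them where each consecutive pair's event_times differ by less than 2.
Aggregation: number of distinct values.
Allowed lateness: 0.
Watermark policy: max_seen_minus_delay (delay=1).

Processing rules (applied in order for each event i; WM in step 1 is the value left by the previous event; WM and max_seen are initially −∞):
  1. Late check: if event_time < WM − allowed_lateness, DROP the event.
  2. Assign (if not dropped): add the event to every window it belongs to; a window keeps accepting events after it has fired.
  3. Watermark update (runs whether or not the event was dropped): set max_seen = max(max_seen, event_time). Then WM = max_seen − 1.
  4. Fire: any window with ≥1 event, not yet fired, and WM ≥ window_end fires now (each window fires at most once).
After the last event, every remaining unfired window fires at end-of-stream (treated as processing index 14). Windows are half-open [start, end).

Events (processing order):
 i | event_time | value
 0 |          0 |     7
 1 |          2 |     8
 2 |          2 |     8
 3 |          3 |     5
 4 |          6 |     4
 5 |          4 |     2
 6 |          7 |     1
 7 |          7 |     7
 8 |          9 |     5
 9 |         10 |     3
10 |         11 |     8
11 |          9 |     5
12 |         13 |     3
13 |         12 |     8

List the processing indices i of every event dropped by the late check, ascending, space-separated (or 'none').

5 11

i=0 t=0 v=7: → [0,2); WM=-1
i=1 t=2 v=8: → [2,4); WM=1
i=2 t=2 v=8: → [2,4); WM=1
i=3 t=3 v=5: → [2,5); WM=2
i=4 t=6 v=4: → [6,8); WM=5
i=5 t=4 v=2: DROP (t<5-0); WM=5
i=6 t=7 v=1: → [6,9); WM=6
i=7 t=7 v=7: → [6,9); WM=6
i=8 t=9 v=5: → [9,11); WM=8
i=9 t=10 v=3: → [9,12); WM=9
i=10 t=11 v=8: → [9,13); WM=10
i=11 t=9 v=5: DROP (t<10-0); WM=10
i=12 t=13 v=3: → [13,15); WM=12
i=13 t=12 v=8: → [9,15); WM=12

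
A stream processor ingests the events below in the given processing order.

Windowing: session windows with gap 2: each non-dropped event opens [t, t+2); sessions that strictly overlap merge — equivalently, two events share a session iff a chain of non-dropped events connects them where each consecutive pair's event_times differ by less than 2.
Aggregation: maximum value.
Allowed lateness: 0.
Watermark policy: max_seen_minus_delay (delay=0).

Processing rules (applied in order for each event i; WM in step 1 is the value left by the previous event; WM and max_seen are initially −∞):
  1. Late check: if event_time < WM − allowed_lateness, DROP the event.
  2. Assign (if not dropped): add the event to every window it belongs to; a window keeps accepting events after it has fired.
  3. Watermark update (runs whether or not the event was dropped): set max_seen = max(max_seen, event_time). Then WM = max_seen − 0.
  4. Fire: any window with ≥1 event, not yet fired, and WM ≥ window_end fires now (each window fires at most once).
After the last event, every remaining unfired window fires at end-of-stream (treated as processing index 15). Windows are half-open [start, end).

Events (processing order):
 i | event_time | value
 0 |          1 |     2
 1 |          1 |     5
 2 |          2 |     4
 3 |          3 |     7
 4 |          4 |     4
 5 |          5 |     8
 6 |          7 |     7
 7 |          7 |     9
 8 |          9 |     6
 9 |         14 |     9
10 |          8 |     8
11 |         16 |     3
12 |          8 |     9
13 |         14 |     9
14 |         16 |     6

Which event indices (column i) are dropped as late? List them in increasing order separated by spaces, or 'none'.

10 12 13

i=0 t=1 v=2: → [1,3); WM=1
i=1 t=1 v=5: → [1,3); WM=1
i=2 t=2 v=4: → [1,4); WM=2
i=3 t=3 v=7: → [1,5); WM=3
i=4 t=4 v=4: → [1,6); WM=4
i=5 t=5 v=8: → [1,7); WM=5
i=6 t=7 v=7: → [7,9); WM=7
i=7 t=7 v=9: → [7,9); WM=7
i=8 t=9 v=6: → [9,11); WM=9
i=9 t=14 v=9: → [14,16); WM=14
i=10 t=8 v=8: DROP (t<14-0); WM=14
i=11 t=16 v=3: → [16,18); WM=16
i=12 t=8 v=9: DROP (t<16-0); WM=16
i=13 t=14 v=9: DROP (t<16-0); WM=16
i=14 t=16 v=6: → [16,18); WM=16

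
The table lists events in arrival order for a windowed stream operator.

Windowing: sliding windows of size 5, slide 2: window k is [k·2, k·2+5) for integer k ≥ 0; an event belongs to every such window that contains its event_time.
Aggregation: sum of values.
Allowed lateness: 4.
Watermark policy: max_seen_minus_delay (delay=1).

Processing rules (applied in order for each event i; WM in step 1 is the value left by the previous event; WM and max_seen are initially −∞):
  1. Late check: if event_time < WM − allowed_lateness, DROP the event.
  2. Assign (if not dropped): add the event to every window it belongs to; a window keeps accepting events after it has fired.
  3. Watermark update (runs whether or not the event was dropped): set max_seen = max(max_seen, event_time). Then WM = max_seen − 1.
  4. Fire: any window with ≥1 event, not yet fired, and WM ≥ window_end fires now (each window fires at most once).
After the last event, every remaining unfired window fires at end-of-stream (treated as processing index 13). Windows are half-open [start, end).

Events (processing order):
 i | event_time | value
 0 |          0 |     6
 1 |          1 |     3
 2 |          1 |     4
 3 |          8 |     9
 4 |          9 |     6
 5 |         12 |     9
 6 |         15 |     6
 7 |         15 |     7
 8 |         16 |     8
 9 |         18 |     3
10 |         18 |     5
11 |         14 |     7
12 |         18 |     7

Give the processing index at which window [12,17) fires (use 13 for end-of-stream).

9

i=0 t=0 v=6: → [0,5); WM=-1
i=1 t=1 v=3: → [0,5); WM=0
i=2 t=1 v=4: → [0,5); WM=0
i=3 t=8 v=9: → [8,13),[6,11),[4,9); WM=7; [0,5) fires=13
i=4 t=9 v=6: → [8,13),[6,11); WM=8
i=5 t=12 v=9: → [12,17),[10,15),[8,13); WM=11; [4,9) fires=9 [6,11) fires=15
i=6 t=15 v=6: → [14,19),[12,17); WM=14; [8,13) fires=24
i=7 t=15 v=7: → [14,19),[12,17); WM=14
i=8 t=16 v=8: → [16,21),[14,19),[12,17); WM=15; [10,15) fires=9
i=9 t=18 v=3: → [18,23),[16,21),[14,19); WM=17; [12,17) fires=30
i=10 t=18 v=5: → [18,23),[16,21),[14,19); WM=17
i=11 t=14 v=7: → [14,19),[12,17),[10,15); WM=17
i=12 t=18 v=7: → [18,23),[16,21),[14,19); WM=17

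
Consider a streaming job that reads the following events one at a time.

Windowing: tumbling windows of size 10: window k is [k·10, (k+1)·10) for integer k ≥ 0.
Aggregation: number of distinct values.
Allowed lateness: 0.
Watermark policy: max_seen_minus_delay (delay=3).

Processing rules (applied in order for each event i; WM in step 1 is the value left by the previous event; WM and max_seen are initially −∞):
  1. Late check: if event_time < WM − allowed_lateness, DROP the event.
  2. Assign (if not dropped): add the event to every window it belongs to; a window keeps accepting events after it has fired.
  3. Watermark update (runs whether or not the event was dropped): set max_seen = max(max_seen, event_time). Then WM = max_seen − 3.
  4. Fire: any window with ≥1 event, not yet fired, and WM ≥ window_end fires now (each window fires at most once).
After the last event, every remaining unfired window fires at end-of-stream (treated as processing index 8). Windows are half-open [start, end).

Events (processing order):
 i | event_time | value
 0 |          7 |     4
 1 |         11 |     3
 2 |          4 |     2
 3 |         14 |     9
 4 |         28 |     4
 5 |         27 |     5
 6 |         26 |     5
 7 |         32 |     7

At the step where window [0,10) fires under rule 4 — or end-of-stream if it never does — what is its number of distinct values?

i=0 t=7 v=4: → [0,10); WM=4
i=1 t=11 v=3: → [10,20); WM=8
i=2 t=4 v=2: DROP (t<8-0); WM=8
i=3 t=14 v=9: → [10,20); WM=11; [0,10) fires=1
i=4 t=28 v=4: → [20,30); WM=25; [10,20) fires=2
i=5 t=27 v=5: → [20,30); WM=25
i=6 t=26 v=5: → [20,30); WM=25
i=7 t=32 v=7: → [30,40); WM=29

1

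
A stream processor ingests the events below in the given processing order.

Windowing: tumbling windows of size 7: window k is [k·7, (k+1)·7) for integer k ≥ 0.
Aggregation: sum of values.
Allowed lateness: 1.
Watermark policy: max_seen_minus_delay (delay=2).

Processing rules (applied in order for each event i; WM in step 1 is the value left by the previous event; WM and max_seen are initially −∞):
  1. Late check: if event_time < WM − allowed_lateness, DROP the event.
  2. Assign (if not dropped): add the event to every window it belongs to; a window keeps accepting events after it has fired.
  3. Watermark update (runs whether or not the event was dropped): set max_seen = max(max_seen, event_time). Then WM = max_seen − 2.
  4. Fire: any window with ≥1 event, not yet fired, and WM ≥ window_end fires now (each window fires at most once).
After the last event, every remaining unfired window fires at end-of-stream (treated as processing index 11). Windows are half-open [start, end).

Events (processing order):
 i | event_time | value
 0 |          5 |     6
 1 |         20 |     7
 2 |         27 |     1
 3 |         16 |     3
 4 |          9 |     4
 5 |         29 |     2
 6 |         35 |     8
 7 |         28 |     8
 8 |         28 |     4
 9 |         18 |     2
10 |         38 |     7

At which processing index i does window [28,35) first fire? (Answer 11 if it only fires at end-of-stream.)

10

i=0 t=5 v=6: → [0,7); WM=3
i=1 t=20 v=7: → [14,21); WM=18; [0,7) fires=6
i=2 t=27 v=1: → [21,28); WM=25; [14,21) fires=7
i=3 t=16 v=3: DROP (t<25-1); WM=25
i=4 t=9 v=4: DROP (t<25-1); WM=25
i=5 t=29 v=2: → [28,35); WM=27
i=6 t=35 v=8: → [35,42); WM=33; [21,28) fires=1
i=7 t=28 v=8: DROP (t<33-1); WM=33
i=8 t=28 v=4: DROP (t<33-1); WM=33
i=9 t=18 v=2: DROP (t<33-1); WM=33
i=10 t=38 v=7: → [35,42); WM=36; [28,35) fires=2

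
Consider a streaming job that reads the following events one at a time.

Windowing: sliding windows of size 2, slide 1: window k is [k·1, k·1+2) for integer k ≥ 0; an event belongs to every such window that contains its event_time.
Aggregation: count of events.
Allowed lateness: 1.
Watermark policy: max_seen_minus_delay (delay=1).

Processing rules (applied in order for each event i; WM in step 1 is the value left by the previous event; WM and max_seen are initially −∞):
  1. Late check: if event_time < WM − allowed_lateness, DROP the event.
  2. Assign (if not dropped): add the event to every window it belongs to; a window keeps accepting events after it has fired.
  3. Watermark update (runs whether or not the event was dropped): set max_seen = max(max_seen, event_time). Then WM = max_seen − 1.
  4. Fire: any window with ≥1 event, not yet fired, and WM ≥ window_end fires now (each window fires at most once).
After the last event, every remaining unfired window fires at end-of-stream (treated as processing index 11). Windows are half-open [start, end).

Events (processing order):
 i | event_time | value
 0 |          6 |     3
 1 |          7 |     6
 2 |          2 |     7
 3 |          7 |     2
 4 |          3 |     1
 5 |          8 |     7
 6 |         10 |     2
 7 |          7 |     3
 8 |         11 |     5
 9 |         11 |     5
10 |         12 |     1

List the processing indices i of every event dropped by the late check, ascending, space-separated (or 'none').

i=0 t=6 v=3: → [6,8),[5,7); WM=5
i=1 t=7 v=6: → [7,9),[6,8); WM=6
i=2 t=2 v=7: DROP (t<6-1); WM=6
i=3 t=7 v=2: → [7,9),[6,8); WM=6
i=4 t=3 v=1: DROP (t<6-1); WM=6
i=5 t=8 v=7: → [8,10),[7,9); WM=7; [5,7) fires=1
i=6 t=10 v=2: → [10,12),[9,11); WM=9; [6,8) fires=3 [7,9) fires=3
i=7 t=7 v=3: DROP (t<9-1); WM=9
i=8 t=11 v=5: → [11,13),[10,12); WM=10; [8,10) fires=1
i=9 t=11 v=5: → [11,13),[10,12); WM=10
i=10 t=12 v=1: → [12,14),[11,13); WM=11; [9,11) fires=1

2 4 7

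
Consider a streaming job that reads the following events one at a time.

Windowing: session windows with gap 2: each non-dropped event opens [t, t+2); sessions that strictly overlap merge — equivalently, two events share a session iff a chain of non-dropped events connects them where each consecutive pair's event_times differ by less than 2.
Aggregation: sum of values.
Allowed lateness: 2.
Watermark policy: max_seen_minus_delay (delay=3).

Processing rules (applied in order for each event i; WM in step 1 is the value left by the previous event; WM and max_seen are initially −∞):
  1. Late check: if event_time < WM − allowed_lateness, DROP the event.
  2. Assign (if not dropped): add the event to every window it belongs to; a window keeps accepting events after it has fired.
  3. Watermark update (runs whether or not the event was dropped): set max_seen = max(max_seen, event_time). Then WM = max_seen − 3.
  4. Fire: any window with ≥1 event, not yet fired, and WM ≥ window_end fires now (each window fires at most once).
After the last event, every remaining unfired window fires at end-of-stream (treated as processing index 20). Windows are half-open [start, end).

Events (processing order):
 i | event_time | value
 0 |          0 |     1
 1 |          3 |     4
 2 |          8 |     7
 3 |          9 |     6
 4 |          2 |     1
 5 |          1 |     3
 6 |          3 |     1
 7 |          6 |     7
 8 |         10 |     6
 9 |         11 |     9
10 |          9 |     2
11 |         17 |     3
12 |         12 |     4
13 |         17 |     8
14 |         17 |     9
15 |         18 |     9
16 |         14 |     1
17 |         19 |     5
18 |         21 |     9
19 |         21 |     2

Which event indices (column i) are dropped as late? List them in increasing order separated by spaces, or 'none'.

i=0 t=0 v=1: → [0,2); WM=-3
i=1 t=3 v=4: → [3,5); WM=0
i=2 t=8 v=7: → [8,10); WM=5
i=3 t=9 v=6: → [8,11); WM=6
i=4 t=2 v=1: DROP (t<6-2); WM=6
i=5 t=1 v=3: DROP (t<6-2); WM=6
i=6 t=3 v=1: DROP (t<6-2); WM=6
i=7 t=6 v=7: → [6,8); WM=6
i=8 t=10 v=6: → [8,12); WM=7
i=9 t=11 v=9: → [8,13); WM=8
i=10 t=9 v=2: → [8,13); WM=8
i=11 t=17 v=3: → [17,19); WM=14
i=12 t=12 v=4: → [8,14); WM=14
i=13 t=17 v=8: → [17,19); WM=14
i=14 t=17 v=9: → [17,19); WM=14
i=15 t=18 v=9: → [17,20); WM=15
i=16 t=14 v=1: → [14,16); WM=15
i=17 t=19 v=5: → [17,21); WM=16
i=18 t=21 v=9: → [21,23); WM=18
i=19 t=21 v=2: → [21,23); WM=18

4 5 6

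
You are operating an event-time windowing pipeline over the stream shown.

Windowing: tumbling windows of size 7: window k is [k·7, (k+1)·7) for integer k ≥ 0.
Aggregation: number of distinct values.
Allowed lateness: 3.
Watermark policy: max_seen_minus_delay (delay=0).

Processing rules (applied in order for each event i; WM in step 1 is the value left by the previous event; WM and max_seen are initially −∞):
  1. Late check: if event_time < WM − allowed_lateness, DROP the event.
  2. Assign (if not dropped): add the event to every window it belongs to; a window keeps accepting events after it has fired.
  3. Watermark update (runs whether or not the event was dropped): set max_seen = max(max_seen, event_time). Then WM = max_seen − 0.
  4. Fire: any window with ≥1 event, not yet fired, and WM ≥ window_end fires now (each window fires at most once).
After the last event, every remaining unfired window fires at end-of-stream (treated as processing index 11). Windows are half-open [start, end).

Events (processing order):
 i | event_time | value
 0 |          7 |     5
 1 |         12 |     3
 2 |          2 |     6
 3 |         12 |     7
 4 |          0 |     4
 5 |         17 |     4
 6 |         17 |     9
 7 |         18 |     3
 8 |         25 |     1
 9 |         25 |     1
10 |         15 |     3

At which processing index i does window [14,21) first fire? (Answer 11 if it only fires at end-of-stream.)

8

i=0 t=7 v=5: → [7,14); WM=7
i=1 t=12 v=3: → [7,14); WM=12
i=2 t=2 v=6: DROP (t<12-3); WM=12
i=3 t=12 v=7: → [7,14); WM=12
i=4 t=0 v=4: DROP (t<12-3); WM=12
i=5 t=17 v=4: → [14,21); WM=17; [7,14) fires=3
i=6 t=17 v=9: → [14,21); WM=17
i=7 t=18 v=3: → [14,21); WM=18
i=8 t=25 v=1: → [21,28); WM=25; [14,21) fires=3
i=9 t=25 v=1: → [21,28); WM=25
i=10 t=15 v=3: DROP (t<25-3); WM=25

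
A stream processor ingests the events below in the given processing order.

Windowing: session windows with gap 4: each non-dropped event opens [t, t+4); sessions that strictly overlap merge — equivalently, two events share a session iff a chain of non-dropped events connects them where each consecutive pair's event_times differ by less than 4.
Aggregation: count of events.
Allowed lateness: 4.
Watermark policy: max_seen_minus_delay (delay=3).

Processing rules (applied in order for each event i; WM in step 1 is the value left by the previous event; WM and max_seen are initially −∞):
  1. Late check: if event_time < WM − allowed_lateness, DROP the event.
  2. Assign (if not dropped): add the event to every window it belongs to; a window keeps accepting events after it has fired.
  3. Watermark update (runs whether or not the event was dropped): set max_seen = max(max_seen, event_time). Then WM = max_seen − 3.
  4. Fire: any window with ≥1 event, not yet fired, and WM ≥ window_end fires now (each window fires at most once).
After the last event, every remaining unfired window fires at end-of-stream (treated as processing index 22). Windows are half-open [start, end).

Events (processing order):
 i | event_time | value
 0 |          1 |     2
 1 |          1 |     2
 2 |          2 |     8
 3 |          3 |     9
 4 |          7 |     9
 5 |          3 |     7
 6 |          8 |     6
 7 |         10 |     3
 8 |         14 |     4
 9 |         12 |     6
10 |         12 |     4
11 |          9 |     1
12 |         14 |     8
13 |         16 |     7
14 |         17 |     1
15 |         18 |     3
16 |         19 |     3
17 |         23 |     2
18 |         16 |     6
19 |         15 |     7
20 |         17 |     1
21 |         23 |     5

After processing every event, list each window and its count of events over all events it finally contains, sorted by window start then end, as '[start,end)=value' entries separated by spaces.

i=0 t=1 v=2: → [1,5); WM=-2
i=1 t=1 v=2: → [1,5); WM=-2
i=2 t=2 v=8: → [1,6); WM=-1
i=3 t=3 v=9: → [1,7); WM=0
i=4 t=7 v=9: → [7,11); WM=4
i=5 t=3 v=7: → [1,7); WM=4
i=6 t=8 v=6: → [7,12); WM=5
i=7 t=10 v=3: → [7,14); WM=7
i=8 t=14 v=4: → [14,18); WM=11
i=9 t=12 v=6: → [7,18); WM=11
i=10 t=12 v=4: → [7,18); WM=11
i=11 t=9 v=1: → [7,18); WM=11
i=12 t=14 v=8: → [7,18); WM=11
i=13 t=16 v=7: → [7,20); WM=13
i=14 t=17 v=1: → [7,21); WM=14
i=15 t=18 v=3: → [7,22); WM=15
i=16 t=19 v=3: → [7,23); WM=16
i=17 t=23 v=2: → [23,27); WM=20
i=18 t=16 v=6: → [7,23); WM=20
i=19 t=15 v=7: DROP (t<20-4); WM=20
i=20 t=17 v=1: → [7,23); WM=20
i=21 t=23 v=5: → [23,27); WM=20

[1,7)=5 [7,23)=14 [23,27)=2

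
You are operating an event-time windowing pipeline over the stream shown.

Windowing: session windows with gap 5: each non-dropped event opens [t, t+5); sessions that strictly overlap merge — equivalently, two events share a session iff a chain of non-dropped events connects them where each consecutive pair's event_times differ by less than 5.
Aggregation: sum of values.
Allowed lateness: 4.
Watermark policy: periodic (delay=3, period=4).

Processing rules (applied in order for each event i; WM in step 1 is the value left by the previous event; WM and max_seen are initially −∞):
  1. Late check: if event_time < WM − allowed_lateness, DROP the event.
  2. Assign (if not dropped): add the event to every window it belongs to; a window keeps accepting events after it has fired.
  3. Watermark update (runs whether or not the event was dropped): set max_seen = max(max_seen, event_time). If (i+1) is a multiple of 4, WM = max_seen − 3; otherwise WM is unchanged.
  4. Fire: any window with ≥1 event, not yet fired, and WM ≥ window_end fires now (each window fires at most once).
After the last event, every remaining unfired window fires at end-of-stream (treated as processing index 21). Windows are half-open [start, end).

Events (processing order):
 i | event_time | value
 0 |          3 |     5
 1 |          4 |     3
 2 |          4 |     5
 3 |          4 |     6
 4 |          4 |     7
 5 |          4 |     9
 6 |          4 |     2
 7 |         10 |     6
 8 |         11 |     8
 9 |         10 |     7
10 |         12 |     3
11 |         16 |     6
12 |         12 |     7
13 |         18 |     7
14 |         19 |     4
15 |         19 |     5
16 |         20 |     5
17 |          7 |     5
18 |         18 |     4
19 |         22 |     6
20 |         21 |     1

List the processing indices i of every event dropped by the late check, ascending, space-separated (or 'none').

17

i=0 t=3 v=5: → [3,8); WM=−∞
i=1 t=4 v=3: → [3,9); WM=−∞
i=2 t=4 v=5: → [3,9); WM=−∞
i=3 t=4 v=6: → [3,9); WM=1
i=4 t=4 v=7: → [3,9); WM=1
i=5 t=4 v=9: → [3,9); WM=1
i=6 t=4 v=2: → [3,9); WM=1
i=7 t=10 v=6: → [10,15); WM=7
i=8 t=11 v=8: → [10,16); WM=7
i=9 t=10 v=7: → [10,16); WM=7
i=10 t=12 v=3: → [10,17); WM=7
i=11 t=16 v=6: → [10,21); WM=13
i=12 t=12 v=7: → [10,21); WM=13
i=13 t=18 v=7: → [10,23); WM=13
i=14 t=19 v=4: → [10,24); WM=13
i=15 t=19 v=5: → [10,24); WM=16
i=16 t=20 v=5: → [10,25); WM=16
i=17 t=7 v=5: DROP (t<16-4); WM=16
i=18 t=18 v=4: → [10,25); WM=16
i=19 t=22 v=6: → [10,27); WM=19
i=20 t=21 v=1: → [10,27); WM=19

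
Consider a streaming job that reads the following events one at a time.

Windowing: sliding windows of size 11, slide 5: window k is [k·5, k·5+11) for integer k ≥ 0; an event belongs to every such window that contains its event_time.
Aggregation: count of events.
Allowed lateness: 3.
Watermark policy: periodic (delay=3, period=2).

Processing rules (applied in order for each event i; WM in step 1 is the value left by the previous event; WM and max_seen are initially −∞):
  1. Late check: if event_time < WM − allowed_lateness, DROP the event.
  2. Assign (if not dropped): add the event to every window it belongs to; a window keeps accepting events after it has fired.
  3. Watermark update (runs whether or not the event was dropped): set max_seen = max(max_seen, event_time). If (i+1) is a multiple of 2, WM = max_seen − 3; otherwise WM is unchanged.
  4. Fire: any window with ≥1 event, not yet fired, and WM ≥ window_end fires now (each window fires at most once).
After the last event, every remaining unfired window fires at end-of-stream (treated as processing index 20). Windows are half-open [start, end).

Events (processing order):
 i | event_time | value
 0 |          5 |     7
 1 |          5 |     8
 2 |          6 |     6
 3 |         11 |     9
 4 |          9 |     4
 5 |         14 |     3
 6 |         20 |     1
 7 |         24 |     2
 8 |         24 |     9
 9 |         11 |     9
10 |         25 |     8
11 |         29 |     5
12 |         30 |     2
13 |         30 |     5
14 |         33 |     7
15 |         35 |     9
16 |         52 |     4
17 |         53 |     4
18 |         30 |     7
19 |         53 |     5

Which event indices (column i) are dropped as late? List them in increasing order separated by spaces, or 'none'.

i=0 t=5 v=7: → [5,16),[0,11); WM=−∞
i=1 t=5 v=8: → [5,16),[0,11); WM=2
i=2 t=6 v=6: → [5,16),[0,11); WM=2
i=3 t=11 v=9: → [10,21),[5,16); WM=8
i=4 t=9 v=4: → [5,16),[0,11); WM=8
i=5 t=14 v=3: → [10,21),[5,16); WM=11; [0,11) fires=4
i=6 t=20 v=1: → [20,31),[15,26),[10,21); WM=11
i=7 t=24 v=2: → [20,31),[15,26); WM=21; [5,16) fires=6 [10,21) fires=3
i=8 t=24 v=9: → [20,31),[15,26); WM=21
i=9 t=11 v=9: DROP (t<21-3); WM=21
i=10 t=25 v=8: → [25,36),[20,31),[15,26); WM=21
i=11 t=29 v=5: → [25,36),[20,31); WM=26; [15,26) fires=4
i=12 t=30 v=2: → [30,41),[25,36),[20,31); WM=26
i=13 t=30 v=5: → [30,41),[25,36),[20,31); WM=27
i=14 t=33 v=7: → [30,41),[25,36); WM=27
i=15 t=35 v=9: → [35,46),[30,41),[25,36); WM=32; [20,31) fires=7
i=16 t=52 v=4: → [50,61),[45,56); WM=32
i=17 t=53 v=4: → [50,61),[45,56); WM=50; [25,36) fires=6 [30,41) fires=4 [35,46) fires=1
i=18 t=30 v=7: DROP (t<50-3); WM=50
i=19 t=53 v=5: → [50,61),[45,56); WM=50

9 18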